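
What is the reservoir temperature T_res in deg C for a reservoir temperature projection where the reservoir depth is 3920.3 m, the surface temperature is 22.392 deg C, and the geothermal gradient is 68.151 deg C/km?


T_res = T_surf + grad * d / 1000
T_res = 22.392 + 68.151 * 3920.3 / 1000
T_res = 289.56 deg C


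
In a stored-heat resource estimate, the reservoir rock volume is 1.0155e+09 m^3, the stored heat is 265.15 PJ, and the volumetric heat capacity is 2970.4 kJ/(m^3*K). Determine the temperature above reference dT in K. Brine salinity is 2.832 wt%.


dT = Q_s * 1e12 / (Vr * rhoc)
dT = 265.15 * 1e12 / (1.0155e+09 * 2970.4)
dT = 87.902 K


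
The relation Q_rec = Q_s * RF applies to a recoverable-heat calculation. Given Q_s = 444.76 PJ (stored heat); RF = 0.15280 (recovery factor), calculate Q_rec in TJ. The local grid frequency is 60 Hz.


Q_rec = Q_s * RF
Q_rec = 444.76 * 0.15280
Q_rec = 67.95933 PJ
Convert: 67.95933 PJ * 1000.0 = 67959 TJ
Q_rec = 67959 TJ


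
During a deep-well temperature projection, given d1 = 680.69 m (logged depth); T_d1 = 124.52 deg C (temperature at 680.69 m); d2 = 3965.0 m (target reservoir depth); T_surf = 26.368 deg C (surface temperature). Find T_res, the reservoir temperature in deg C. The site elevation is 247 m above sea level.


Step 1: grad = (T_d1 - T_surf)/d1 * 1000 = (124.52 - 26.368)/680.69 * 1000 = 144.1949 deg C/km
Step 2: T_res = T_surf + grad*d2/1000 = 26.368 + 144.1949*3965.0/1000 = 598.10 deg C
T_res = 598.10 deg C


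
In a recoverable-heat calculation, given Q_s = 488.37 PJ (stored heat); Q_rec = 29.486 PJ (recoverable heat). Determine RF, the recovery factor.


RF = Q_rec / Q_s
RF = 29.486 / 488.37
RF = 0.060376


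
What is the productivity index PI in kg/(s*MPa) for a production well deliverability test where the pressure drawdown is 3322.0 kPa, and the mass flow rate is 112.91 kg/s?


PI = mdot * 1000 / dP
PI = 112.91 * 1000 / 3322.0
PI = 33.989 kg/(s*MPa)


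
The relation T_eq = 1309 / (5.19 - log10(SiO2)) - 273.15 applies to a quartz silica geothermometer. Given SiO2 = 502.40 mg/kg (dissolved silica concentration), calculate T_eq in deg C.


T_eq = 1309 / (5.19 - log10(SiO2)) - 273.15
T_eq = 1309 / (5.19 - log10(502.40)) - 273.15
T_eq = 252.77 deg C


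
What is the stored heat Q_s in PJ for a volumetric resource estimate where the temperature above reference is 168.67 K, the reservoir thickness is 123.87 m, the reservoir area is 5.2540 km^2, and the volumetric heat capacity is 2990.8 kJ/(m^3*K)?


Step 1: Vr = A*1e6*hr = 5.254*1e6*123.87 = 6.508130e+08 m^3
Step 2: Q_s = Vr*rhoc*dT/1e12 = 6.508130e+08*2990.8*168.67/1e12 = 328.31 PJ
Q_s = 328.31 PJ


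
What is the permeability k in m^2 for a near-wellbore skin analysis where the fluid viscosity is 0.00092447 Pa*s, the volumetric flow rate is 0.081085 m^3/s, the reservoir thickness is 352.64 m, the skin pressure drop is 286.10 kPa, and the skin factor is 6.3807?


k = S*q*mu / (2*pi*dP_s*1000*hr)
k = 6.3807*0.081085*0.00092447 / (2*pi*286.10*1000*352.64)
k = 7.5452e-13 m^2


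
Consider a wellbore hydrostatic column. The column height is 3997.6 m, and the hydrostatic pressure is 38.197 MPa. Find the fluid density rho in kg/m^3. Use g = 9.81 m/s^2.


rho = P * 1e6 / (g * h)
rho = 38.197 * 1e6 / (9.81 * 3997.6)
rho = 974.00 kg/m^3


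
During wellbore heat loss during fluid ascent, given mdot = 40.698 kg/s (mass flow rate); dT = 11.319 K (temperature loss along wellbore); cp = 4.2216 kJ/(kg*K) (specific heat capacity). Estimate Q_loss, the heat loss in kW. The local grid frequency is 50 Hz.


Q_loss = mdot * cp * dT
Q_loss = 40.698 * 4.2216 * 11.319
Q_loss = 1944.7 kW


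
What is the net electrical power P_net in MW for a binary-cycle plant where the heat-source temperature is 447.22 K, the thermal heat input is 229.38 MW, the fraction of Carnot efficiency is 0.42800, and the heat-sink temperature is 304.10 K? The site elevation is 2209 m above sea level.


Step 1: eta = (1 - Tc/Th)*f = (1 - 304.1/447.22)*0.428 = 0.1369692
Step 2: P_net = eta * Q_in = 0.1369692 * 229.38 = 31.418 MW
P_net = 31.418 MW


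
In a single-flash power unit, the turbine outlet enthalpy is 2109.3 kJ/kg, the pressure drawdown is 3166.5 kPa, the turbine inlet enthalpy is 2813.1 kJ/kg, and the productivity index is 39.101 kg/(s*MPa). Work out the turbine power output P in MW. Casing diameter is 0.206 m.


Step 1: mdot = PI * dP / 1000 = 39.101 * 3166.5 / 1000 = 123.8133 kg/s
Step 2: P = mdot*(h_in - h_out)/1000 = 123.8133*(2813.1 - 2109.3)/1000 = 87.140 MW
P = 87.140 MW


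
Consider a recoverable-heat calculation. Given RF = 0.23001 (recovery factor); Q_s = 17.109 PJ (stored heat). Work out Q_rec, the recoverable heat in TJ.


Q_rec = Q_s * RF
Q_rec = 17.109 * 0.23001
Q_rec = 3.935241 PJ
Convert: 3.935241 PJ * 1000.0 = 3935.2 TJ
Q_rec = 3935.2 TJ


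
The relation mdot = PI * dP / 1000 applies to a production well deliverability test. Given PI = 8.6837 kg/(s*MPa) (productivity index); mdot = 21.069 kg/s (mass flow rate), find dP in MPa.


dP = mdot * 1000 / PI
dP = 21.069 * 1000 / 8.6837
dP = 2426.270 kPa
Convert: 2426.270 kPa * 0.001 = 2.4263 MPa
dP = 2.4263 MPa


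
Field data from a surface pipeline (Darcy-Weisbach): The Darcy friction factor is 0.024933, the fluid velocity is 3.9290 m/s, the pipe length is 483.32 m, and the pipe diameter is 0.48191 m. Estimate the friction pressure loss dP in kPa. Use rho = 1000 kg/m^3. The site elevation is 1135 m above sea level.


dP = f * (L/D) * (rho*vel^2/2) / 1000
dP = 0.024933 * (483.32/0.48191) * (1000*3.9290^2/2) / 1000
dP = 193.01 kPa


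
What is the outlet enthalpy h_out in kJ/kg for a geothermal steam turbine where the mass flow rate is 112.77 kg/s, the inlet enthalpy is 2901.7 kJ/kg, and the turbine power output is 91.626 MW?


h_out = h_in - P * 1000 / mdot
h_out = 2901.7 - 91.626 * 1000 / 112.77
h_out = 2089.2 kJ/kg


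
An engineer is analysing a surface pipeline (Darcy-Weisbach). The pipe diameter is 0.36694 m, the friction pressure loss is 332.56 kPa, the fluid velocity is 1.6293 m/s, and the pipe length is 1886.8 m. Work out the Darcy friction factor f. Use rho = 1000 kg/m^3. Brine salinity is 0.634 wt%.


f = dP*1000 / ((L/D)*(rho*vel^2/2))
f = 332.56*1000 / ((1886.8/0.36694)*(1000*1.6293^2/2))
f = 0.048727


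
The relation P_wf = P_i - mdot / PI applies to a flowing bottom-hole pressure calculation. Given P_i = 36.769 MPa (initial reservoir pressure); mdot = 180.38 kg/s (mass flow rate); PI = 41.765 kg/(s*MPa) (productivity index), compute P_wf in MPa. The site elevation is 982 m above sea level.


P_wf = P_i - mdot / PI
P_wf = 36.769 - 180.38 / 41.765
P_wf = 32.450 MPa


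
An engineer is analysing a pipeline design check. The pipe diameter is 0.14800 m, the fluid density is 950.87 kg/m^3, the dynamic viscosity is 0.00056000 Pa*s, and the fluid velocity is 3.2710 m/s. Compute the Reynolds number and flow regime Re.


Step 1: Re = rho*vel*D/mu = 950.87*3.271*0.148/0.00056 = 8.2201e+05
Step 2: Re = 8.2201e+05 > 4000, so flow is turbulent.
Re = 8.2201e+05 (turbulent)


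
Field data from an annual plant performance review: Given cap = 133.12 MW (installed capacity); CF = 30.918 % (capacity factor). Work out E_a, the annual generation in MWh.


E_a = CF / 100 * cap * 8760
E_a = 30.918 / 100 * 133.12 * 8760
E_a = 3.6054e+05 MWh


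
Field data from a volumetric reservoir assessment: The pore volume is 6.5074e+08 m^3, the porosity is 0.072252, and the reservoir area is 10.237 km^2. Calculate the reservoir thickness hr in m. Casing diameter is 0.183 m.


hr = Vp / (A * 1e6 * phi)
hr = 6.5074e+08 / (10.237 * 1e6 * 0.072252)
hr = 879.80 m


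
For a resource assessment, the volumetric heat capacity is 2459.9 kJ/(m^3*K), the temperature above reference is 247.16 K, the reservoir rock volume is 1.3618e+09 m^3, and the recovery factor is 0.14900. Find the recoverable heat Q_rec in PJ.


Step 1: Q_s = Vr*rhoc*dT/1e12 = 1.3618e+09*2459.9*247.16/1e12 = 827.9593 PJ
Step 2: Q_rec = Q_s * RF = 827.9593 * 0.149 = 123.37 PJ
Q_rec = 123.37 PJ


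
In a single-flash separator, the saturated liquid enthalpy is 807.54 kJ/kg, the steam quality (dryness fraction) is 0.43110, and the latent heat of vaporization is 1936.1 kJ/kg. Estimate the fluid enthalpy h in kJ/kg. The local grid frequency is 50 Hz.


h = hf + x * hfg
h = 807.54 + 0.43110 * 1936.1
h = 1642.2 kJ/kg


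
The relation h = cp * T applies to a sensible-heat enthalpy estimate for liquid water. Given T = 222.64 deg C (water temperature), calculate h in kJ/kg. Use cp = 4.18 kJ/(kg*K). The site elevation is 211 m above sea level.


h = cp * T
h = 4.18 * 222.64
h = 930.64 kJ/kg


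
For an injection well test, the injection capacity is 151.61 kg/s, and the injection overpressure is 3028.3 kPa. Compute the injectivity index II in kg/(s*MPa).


II = mdot * 1000 / dP
II = 151.61 * 1000 / 3028.3
II = 50.064 kg/(s*MPa)


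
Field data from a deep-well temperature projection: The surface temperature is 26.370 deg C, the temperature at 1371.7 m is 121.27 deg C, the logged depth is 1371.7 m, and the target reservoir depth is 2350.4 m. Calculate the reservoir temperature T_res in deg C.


Step 1: grad = (T_d1 - T_surf)/d1 * 1000 = (121.27 - 26.37)/1371.7 * 1000 = 69.18422 deg C/km
Step 2: T_res = T_surf + grad*d2/1000 = 26.37 + 69.18422*2350.4/1000 = 188.98 deg C
T_res = 188.98 deg C


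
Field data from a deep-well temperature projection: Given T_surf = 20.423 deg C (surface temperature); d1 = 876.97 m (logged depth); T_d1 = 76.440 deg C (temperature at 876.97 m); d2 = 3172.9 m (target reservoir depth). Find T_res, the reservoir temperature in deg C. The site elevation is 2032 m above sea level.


Step 1: grad = (T_d1 - T_surf)/d1 * 1000 = (76.44 - 20.423)/876.97 * 1000 = 63.87562 deg C/km
Step 2: T_res = T_surf + grad*d2/1000 = 20.423 + 63.87562*3172.9/1000 = 223.09 deg C
T_res = 223.09 deg C


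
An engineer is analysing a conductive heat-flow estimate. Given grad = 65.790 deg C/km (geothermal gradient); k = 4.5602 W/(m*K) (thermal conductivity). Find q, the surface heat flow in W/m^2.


q = k * grad / 1000
q = 4.5602 * 65.790 / 1000
q = 0.30002 W/m^2


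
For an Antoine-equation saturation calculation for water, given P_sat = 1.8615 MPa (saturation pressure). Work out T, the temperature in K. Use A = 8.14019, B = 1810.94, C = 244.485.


T = B / (A - log10(P_sat * 760 / 0.101325)) - C
T = 1810.94 / (8.14019 - log10(1.8615 * 760 / 0.101325)) - 244.485
T = 208.7905 deg C
Convert to K: 208.7905 + 273.15 = 481.94 K
T = 481.94 K


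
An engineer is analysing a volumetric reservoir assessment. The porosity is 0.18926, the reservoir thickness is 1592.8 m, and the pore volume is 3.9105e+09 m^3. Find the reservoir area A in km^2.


A = Vp / (1e6 * hr * phi)
A = 3.9105e+09 / (1e6 * 1592.8 * 0.18926)
A = 12.972 km^2


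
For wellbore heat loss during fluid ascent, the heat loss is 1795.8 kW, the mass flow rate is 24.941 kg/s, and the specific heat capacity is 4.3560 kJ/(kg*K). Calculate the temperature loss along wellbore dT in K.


dT = Q_loss / (mdot * cp)
dT = 1795.8 / (24.941 * 4.3560)
dT = 16.529 K


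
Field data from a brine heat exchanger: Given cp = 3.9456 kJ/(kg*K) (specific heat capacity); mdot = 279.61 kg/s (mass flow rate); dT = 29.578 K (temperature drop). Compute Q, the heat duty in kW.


Q = mdot * cp * dT / 1000
Q = 279.61 * 3.9456 * 29.578 / 1000
Q = 32.63131 MW
Convert: 32.63131 MW * 1000.0 = 32631 kW
Q = 32631 kW


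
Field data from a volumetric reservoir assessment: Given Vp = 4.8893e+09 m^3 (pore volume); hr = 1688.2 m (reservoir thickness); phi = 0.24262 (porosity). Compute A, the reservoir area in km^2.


A = Vp / (1e6 * hr * phi)
A = 4.8893e+09 / (1e6 * 1688.2 * 0.24262)
A = 11.937 km^2


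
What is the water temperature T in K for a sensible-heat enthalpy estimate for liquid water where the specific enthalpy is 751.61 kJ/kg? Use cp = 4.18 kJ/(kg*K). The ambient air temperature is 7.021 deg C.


T = h / cp
T = 751.61 / 4.18
T = 179.8110 deg C
Convert to K: 179.8110 + 273.15 = 452.96 K
T = 452.96 K


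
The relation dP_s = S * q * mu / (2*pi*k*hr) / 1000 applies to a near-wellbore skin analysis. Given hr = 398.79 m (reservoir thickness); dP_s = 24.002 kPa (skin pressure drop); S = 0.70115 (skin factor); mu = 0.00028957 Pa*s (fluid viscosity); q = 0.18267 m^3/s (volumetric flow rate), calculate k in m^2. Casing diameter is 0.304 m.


k = S*q*mu / (2*pi*dP_s*1000*hr)
k = 0.70115*0.18267*0.00028957 / (2*pi*24.002*1000*398.79)
k = 6.1668e-13 m^2


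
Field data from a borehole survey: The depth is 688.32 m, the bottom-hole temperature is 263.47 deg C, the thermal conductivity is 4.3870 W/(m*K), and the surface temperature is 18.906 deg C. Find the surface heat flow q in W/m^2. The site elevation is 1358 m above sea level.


Step 1: grad = (T_d - T_surf)/d * 1000 = (263.47 - 18.906)/688.32 * 1000 = 355.3057 deg C/km
Step 2: q = k * grad / 1000 = 4.387 * 355.3057 / 1000 = 1.5587 W/m^2
q = 1.5587 W/m^2


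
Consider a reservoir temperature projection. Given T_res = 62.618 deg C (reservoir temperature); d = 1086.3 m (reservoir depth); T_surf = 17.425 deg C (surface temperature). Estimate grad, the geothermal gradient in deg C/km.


grad = (T_res - T_surf) / d * 1000
grad = (62.618 - 17.425) / 1086.3 * 1000
grad = 41.603 deg C/km


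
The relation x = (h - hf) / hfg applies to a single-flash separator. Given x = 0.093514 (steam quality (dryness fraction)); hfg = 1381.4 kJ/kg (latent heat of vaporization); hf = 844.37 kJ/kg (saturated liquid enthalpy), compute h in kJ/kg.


h = hf + x * hfg
h = 844.37 + 0.093514 * 1381.4
h = 973.55 kJ/kg


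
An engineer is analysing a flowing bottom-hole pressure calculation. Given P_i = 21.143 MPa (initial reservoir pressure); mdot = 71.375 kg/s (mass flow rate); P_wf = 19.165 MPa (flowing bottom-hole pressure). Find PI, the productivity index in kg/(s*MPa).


PI = mdot / (P_i - P_wf)
PI = 71.375 / (21.143 - 19.165)
PI = 36.084 kg/(s*MPa)


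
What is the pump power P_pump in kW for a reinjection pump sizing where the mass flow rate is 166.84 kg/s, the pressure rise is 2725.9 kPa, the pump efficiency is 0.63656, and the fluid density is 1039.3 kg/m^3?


P_pump = mdot * dP / (rho * eta)
P_pump = 166.84 * 2725.9 / (1039.3 * 0.63656)
P_pump = 687.43 kW


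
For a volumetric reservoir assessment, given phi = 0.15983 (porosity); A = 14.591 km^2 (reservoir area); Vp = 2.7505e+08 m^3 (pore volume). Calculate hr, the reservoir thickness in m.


hr = Vp / (A * 1e6 * phi)
hr = 2.7505e+08 / (14.591 * 1e6 * 0.15983)
hr = 117.94 m


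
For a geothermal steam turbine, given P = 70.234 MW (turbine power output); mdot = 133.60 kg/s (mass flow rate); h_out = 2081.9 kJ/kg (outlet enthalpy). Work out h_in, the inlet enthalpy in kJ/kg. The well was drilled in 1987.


h_in = h_out + P * 1000 / mdot
h_in = 2081.9 + 70.234 * 1000 / 133.60
h_in = 2607.6 kJ/kg


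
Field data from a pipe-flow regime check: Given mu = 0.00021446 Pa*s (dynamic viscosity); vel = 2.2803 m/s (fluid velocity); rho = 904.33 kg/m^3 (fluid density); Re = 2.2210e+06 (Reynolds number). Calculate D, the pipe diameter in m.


D = Re * mu / (rho * vel)
D = 2.2210e+06 * 0.00021446 / (904.33 * 2.2803)
D = 0.23098 m


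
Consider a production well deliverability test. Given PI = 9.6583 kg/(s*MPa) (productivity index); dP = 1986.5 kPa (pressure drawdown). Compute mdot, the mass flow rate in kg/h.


mdot = PI * dP / 1000
mdot = 9.6583 * 1986.5 / 1000
mdot = 19.18621 kg/s
Convert: 19.18621 kg/s * 3600.0 = 69070 kg/h
mdot = 69070 kg/h


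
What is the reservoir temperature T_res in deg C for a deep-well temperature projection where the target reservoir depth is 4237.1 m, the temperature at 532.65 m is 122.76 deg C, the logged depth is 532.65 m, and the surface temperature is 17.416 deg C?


Step 1: grad = (T_d1 - T_surf)/d1 * 1000 = (122.76 - 17.416)/532.65 * 1000 = 197.7734 deg C/km
Step 2: T_res = T_surf + grad*d2/1000 = 17.416 + 197.7734*4237.1/1000 = 855.40 deg C
T_res = 855.40 deg C


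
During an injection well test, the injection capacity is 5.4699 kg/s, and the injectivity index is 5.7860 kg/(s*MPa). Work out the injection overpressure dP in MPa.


dP = mdot * 1000 / II
dP = 5.4699 * 1000 / 5.7860
dP = 945.3681 kPa
Convert: 945.3681 kPa * 0.001 = 0.94537 MPa
dP = 0.94537 MPa


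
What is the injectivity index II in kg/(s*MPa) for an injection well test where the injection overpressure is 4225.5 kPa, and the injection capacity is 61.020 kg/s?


II = mdot * 1000 / dP
II = 61.020 * 1000 / 4225.5
II = 14.441 kg/(s*MPa)


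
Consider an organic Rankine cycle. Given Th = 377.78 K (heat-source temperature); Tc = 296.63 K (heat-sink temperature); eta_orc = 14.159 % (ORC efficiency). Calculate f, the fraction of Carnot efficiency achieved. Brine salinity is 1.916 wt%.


f = (eta_orc/100) / (1 - Tc/Th)
f = (14.159/100) / (1 - 296.63/377.78)
f = 0.65915


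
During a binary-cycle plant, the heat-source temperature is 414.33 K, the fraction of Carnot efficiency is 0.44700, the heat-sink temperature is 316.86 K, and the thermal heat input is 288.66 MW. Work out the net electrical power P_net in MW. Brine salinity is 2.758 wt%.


Step 1: eta = (1 - Tc/Th)*f = (1 - 316.86/414.33)*0.447 = 0.1051555
Step 2: P_net = eta * Q_in = 0.1051555 * 288.66 = 30.354 MW
P_net = 30.354 MW


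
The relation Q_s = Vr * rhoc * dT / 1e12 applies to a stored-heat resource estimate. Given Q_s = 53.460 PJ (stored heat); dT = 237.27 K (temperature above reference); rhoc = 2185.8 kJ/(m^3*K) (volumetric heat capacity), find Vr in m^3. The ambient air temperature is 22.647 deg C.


Vr = Q_s * 1e12 / (rhoc * dT)
Vr = 53.460 * 1e12 / (2185.8 * 237.27)
Vr = 1.0308e+08 m^3


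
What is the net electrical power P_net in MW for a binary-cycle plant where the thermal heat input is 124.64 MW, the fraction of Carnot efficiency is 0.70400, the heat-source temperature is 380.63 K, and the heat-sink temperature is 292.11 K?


Step 1: eta = (1 - Tc/Th)*f = (1 - 292.11/380.63)*0.704 = 0.1637235
Step 2: P_net = eta * Q_in = 0.1637235 * 124.64 = 20.406 MW
P_net = 20.406 MW


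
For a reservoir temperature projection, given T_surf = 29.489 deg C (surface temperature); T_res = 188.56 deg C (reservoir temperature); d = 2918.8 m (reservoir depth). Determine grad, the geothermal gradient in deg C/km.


grad = (T_res - T_surf) / d * 1000
grad = (188.56 - 29.489) / 2918.8 * 1000
grad = 54.499 deg C/km


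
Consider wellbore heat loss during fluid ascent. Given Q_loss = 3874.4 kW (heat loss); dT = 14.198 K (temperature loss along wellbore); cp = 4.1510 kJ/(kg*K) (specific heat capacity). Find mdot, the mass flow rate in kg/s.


mdot = Q_loss / (cp * dT)
mdot = 3874.4 / (4.1510 * 14.198)
mdot = 65.739 kg/s


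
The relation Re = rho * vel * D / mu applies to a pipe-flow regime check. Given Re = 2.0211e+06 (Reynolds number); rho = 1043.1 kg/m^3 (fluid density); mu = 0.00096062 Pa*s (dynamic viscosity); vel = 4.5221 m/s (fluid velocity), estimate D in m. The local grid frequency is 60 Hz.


D = Re * mu / (rho * vel)
D = 2.0211e+06 * 0.00096062 / (1043.1 * 4.5221)
D = 0.41160 m


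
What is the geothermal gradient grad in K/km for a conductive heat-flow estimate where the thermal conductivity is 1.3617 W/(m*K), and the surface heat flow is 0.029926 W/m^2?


grad = q * 1000 / k
grad = 0.029926 * 1000 / 1.3617
grad = 21.97694 deg C/km
Convert: 21.97694 deg C/km * 1.0 = 21.977 K/km
grad = 21.977 K/km


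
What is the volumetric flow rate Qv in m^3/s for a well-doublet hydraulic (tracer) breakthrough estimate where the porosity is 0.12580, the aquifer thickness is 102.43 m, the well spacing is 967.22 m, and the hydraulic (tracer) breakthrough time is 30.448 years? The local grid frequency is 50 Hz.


Qv = pi*hr*phi*L^2 / (3*t_bt*365.25*86400)
Qv = pi*102.43*0.12580*967.22^2 / (3*30.448*365.25*86400)
Qv = 0.013138 m^3/s


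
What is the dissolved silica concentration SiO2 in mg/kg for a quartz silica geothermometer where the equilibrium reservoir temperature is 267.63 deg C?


SiO2 = 10^(5.19 - 1309/(T_eq + 273.15))
SiO2 = 10^(5.19 - 1309/(267.63 + 273.15))
SiO2 = 588.06 mg/kg


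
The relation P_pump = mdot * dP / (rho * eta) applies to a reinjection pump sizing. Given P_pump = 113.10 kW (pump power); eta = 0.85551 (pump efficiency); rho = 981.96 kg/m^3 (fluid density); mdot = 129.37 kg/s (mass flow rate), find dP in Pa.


dP = P_pump * rho * eta / mdot
dP = 113.10 * 981.96 * 0.85551 / 129.37
dP = 734.4258 kPa
Convert: 734.4258 kPa * 1000.0 = 7.3443e+05 Pa
dP = 7.3443e+05 Pa


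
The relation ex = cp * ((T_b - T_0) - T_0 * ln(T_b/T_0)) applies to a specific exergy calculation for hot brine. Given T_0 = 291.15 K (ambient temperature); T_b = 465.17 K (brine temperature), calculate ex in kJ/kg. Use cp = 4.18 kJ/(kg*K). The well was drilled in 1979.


ex = cp * ((T_b - T_0) - T_0 * ln(T_b/T_0))
ex = 4.18 * ((465.17 - 291.15) - 291.15 * ln(465.17/291.15))
ex = 157.16 kJ/kg


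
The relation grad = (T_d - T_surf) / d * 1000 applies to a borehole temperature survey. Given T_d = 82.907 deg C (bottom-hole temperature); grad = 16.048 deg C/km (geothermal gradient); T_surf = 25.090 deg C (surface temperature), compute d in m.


d = (T_d - T_surf) / grad * 1000
d = (82.907 - 25.090) / 16.048 * 1000
d = 3602.8 m


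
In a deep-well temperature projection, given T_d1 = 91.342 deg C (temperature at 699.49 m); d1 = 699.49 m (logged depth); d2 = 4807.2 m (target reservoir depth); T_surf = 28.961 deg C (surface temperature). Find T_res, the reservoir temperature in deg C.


Step 1: grad = (T_d1 - T_surf)/d1 * 1000 = (91.342 - 28.961)/699.49 * 1000 = 89.18069 deg C/km
Step 2: T_res = T_surf + grad*d2/1000 = 28.961 + 89.18069*4807.2/1000 = 457.67 deg C
T_res = 457.67 deg C


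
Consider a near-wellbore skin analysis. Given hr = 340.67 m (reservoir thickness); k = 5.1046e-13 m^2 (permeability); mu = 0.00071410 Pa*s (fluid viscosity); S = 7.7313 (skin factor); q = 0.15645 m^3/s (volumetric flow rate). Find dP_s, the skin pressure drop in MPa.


dP_s = S * q * mu / (2*pi*k*hr) / 1000
dP_s = 7.7313 * 0.15645 * 0.00071410 / (2*pi*5.1046e-13*340.67) / 1000
dP_s = 790.5178 kPa
Convert: 790.5178 kPa * 0.001 = 0.79052 MPa
dP_s = 0.79052 MPa


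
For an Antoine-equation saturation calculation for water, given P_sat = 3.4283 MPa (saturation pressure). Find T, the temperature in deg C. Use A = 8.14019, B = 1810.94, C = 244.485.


T = B / (A - log10(P_sat * 760 / 0.101325)) - C
T = 1810.94 / (8.14019 - log10(3.4283 * 760 / 0.101325)) - 244.485
T = 241.02 deg C


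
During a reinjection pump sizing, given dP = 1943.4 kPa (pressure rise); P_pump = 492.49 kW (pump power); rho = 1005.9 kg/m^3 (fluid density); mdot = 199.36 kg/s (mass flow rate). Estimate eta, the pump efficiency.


eta = mdot * dP / (rho * P_pump)
eta = 199.36 * 1943.4 / (1005.9 * 492.49)
eta = 0.78207


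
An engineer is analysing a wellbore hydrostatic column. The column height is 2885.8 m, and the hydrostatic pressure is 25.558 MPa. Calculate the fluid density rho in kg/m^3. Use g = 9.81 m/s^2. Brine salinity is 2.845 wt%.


rho = P * 1e6 / (g * h)
rho = 25.558 * 1e6 / (9.81 * 2885.8)
rho = 902.80 kg/m^3


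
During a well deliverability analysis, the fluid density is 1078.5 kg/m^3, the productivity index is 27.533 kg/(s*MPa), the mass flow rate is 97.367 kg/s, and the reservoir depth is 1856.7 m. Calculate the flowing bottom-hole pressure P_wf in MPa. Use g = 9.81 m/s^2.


Step 1: P_i = rho*g*h/1e6 = 1078.5*9.81*1856.7/1e6 = 19.64404 MPa
Step 2: P_wf = P_i - mdot/PI = 19.64404 - 97.367/27.533 = 16.108 MPa
P_wf = 16.108 MPa


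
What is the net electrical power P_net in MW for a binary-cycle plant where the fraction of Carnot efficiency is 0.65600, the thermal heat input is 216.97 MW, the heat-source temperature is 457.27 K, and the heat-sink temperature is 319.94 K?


Step 1: eta = (1 - Tc/Th)*f = (1 - 319.94/457.27)*0.656 = 0.1970138
Step 2: P_net = eta * Q_in = 0.1970138 * 216.97 = 42.746 MW
P_net = 42.746 MW


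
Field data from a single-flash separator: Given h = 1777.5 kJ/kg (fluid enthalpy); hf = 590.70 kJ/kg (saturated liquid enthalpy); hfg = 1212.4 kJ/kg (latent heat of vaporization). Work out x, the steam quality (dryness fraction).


x = (h - hf) / hfg
x = (1777.5 - 590.70) / 1212.4
x = 0.97888


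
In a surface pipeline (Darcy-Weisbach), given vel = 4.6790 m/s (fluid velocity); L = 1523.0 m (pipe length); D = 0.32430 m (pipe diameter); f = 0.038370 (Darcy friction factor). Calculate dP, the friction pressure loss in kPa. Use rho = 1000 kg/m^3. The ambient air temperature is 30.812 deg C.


dP = f * (L/D) * (rho*vel^2/2) / 1000
dP = 0.038370 * (1523.0/0.32430) * (1000*4.6790^2/2) / 1000
dP = 1972.5 kPa


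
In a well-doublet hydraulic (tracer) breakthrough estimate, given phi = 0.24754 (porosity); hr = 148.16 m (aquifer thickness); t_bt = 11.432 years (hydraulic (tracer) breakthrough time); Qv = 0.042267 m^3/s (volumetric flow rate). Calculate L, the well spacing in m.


L = sqrt(t_bt*365.25*86400*3*Qv / (pi*hr*phi))
L = sqrt(11.432*365.25*86400*3*0.042267 / (pi*148.16*0.24754))
L = 630.10 m


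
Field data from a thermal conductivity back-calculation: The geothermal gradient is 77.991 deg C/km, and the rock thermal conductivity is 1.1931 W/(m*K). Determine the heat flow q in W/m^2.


q = k * grad / 1000
q = 1.1931 * 77.991 / 1000
q = 0.093051 W/m^2


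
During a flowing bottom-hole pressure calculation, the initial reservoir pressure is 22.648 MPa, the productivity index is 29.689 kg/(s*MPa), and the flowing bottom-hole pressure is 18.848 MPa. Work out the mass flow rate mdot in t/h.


mdot = (P_i - P_wf) * PI
mdot = (22.648 - 18.848) * 29.689
mdot = 112.8182 kg/s
Convert: 112.8182 kg/s * 3.6 = 406.15 t/h
mdot = 406.15 t/h


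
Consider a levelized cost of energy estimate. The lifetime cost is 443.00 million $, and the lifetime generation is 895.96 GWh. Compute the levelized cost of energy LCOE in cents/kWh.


LCOE = C_tot / E_tot * 100
LCOE = 443.00 / 895.96 * 100
LCOE = 49.444 cents/kWh


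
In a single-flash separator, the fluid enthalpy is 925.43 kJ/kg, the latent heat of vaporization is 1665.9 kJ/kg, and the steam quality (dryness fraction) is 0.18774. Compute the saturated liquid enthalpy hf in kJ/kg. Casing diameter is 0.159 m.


hf = h - x * hfg
hf = 925.43 - 0.18774 * 1665.9
hf = 612.67 kJ/kg


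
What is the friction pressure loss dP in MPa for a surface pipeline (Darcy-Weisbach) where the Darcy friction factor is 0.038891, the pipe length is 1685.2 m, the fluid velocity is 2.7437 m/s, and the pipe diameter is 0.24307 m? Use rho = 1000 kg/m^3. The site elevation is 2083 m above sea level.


dP = f * (L/D) * (rho*vel^2/2) / 1000
dP = 0.038891 * (1685.2/0.24307) * (1000*2.7437^2/2) / 1000
dP = 1014.875 kPa
Convert: 1014.875 kPa * 0.001 = 1.0149 MPa
dP = 1.0149 MPa


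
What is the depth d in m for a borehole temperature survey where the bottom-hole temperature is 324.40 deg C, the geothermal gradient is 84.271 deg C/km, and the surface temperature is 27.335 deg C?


d = (T_d - T_surf) / grad * 1000
d = (324.40 - 27.335) / 84.271 * 1000
d = 3525.1 m


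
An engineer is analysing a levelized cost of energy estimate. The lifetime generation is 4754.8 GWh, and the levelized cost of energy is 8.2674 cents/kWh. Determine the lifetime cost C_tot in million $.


C_tot = LCOE / 100 * E_tot
C_tot = 8.2674 / 100 * 4754.8
C_tot = 393.10 million $


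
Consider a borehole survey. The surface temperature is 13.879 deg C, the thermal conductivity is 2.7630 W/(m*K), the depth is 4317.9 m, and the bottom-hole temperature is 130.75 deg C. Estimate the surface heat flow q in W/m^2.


Step 1: grad = (T_d - T_surf)/d * 1000 = (130.75 - 13.879)/4317.9 * 1000 = 27.06663 deg C/km
Step 2: q = k * grad / 1000 = 2.763 * 27.06663 / 1000 = 0.074785 W/m^2
q = 0.074785 W/m^2


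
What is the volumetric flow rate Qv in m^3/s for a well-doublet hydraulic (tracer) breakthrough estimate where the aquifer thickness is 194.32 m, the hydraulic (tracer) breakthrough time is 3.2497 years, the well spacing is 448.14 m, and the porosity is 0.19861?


Qv = pi*hr*phi*L^2 / (3*t_bt*365.25*86400)
Qv = pi*194.32*0.19861*448.14^2 / (3*3.2497*365.25*86400)
Qv = 0.079146 m^3/s


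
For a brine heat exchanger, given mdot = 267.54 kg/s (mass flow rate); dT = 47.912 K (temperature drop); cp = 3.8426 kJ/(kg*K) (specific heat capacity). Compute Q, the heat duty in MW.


Q = mdot * cp * dT / 1000
Q = 267.54 * 3.8426 * 47.912 / 1000
Q = 49.256 MW


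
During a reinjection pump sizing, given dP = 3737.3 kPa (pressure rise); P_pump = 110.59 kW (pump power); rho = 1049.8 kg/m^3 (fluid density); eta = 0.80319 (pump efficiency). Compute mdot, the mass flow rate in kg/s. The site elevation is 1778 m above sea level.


mdot = P_pump * rho * eta / dP
mdot = 110.59 * 1049.8 * 0.80319 / 3737.3
mdot = 24.951 kg/s


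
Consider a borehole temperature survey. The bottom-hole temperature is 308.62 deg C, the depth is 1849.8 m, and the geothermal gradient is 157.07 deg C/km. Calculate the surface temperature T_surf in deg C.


T_surf = T_d - grad * d / 1000
T_surf = 308.62 - 157.07 * 1849.8 / 1000
T_surf = 18.072 deg C


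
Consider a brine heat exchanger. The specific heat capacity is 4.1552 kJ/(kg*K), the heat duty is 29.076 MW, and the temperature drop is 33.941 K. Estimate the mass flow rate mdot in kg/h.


mdot = Q * 1000 / (cp * dT)
mdot = 29.076 * 1000 / (4.1552 * 33.941)
mdot = 206.1665 kg/s
Convert: 206.1665 kg/s * 3600.0 = 7.4220e+05 kg/h
mdot = 7.4220e+05 kg/h


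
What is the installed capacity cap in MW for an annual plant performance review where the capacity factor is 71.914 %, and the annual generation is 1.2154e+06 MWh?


cap = E_a / (CF/100 * 8760)
cap = 1.2154e+06 / (71.914/100 * 8760)
cap = 192.93 MW


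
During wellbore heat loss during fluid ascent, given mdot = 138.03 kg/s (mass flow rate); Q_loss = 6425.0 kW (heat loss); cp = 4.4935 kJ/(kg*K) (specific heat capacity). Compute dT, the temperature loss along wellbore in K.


dT = Q_loss / (mdot * cp)
dT = 6425.0 / (138.03 * 4.4935)
dT = 10.359 K


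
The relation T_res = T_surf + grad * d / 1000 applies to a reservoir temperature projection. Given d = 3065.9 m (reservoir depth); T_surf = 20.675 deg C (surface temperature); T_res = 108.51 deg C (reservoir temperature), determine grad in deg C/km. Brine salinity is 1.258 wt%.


grad = (T_res - T_surf) / d * 1000
grad = (108.51 - 20.675) / 3065.9 * 1000
grad = 28.649 deg C/km


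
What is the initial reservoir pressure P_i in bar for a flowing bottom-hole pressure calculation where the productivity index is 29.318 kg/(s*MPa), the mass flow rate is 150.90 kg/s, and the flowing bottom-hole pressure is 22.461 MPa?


P_i = P_wf + mdot / PI
P_i = 22.461 + 150.90 / 29.318
P_i = 27.60801 MPa
Convert: 27.60801 MPa * 10.0 = 276.08 bar
P_i = 276.08 bar


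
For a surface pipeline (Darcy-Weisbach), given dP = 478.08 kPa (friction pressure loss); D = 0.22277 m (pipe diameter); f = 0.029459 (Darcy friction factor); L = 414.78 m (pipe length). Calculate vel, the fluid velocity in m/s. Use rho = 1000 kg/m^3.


vel = sqrt(dP*1000*2*D / (f*L*rho))
vel = sqrt(478.08*1000*2*0.22277 / (0.029459*414.78*1000))
vel = 4.1752 m/s


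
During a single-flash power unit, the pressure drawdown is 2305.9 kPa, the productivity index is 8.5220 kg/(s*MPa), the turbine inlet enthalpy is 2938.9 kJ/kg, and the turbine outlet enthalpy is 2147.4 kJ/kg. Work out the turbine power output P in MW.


Step 1: mdot = PI * dP / 1000 = 8.522 * 2305.9 / 1000 = 19.65088 kg/s
Step 2: P = mdot*(h_in - h_out)/1000 = 19.65088*(2938.9 - 2147.4)/1000 = 15.554 MW
P = 15.554 MW


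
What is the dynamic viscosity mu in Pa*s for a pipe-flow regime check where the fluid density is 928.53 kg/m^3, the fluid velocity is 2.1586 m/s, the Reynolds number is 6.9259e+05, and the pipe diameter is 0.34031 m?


mu = rho * vel * D / Re
mu = 928.53 * 2.1586 * 0.34031 / 6.9259e+05
mu = 0.00098484 Pa*s


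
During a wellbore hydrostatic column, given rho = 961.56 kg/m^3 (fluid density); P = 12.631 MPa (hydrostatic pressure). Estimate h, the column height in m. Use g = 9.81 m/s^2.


h = P * 1e6 / (g * rho)
h = 12.631 * 1e6 / (9.81 * 961.56)
h = 1339.0 m


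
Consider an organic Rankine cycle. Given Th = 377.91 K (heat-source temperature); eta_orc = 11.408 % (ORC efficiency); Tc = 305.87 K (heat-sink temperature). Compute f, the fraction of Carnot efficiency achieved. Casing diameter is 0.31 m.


f = (eta_orc/100) / (1 - Tc/Th)
f = (11.408/100) / (1 - 305.87/377.91)
f = 0.59844


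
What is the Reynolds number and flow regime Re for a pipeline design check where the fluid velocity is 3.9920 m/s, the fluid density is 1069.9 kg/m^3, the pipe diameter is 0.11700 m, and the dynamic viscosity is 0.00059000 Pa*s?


Step 1: Re = rho*vel*D/mu = 1069.9*3.992*0.117/0.00059 = 8.4697e+05
Step 2: Re = 8.4697e+05 > 4000, so flow is turbulent.
Re = 8.4697e+05 (turbulent)


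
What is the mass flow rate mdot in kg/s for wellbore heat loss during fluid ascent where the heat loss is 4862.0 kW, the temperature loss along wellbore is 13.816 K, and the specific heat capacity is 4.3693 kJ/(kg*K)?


mdot = Q_loss / (cp * dT)
mdot = 4862.0 / (4.3693 * 13.816)
mdot = 80.542 kg/s


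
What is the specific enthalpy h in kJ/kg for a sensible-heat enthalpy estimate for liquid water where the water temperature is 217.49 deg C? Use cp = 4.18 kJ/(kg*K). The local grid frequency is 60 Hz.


h = cp * T
h = 4.18 * 217.49
h = 909.11 kJ/kg


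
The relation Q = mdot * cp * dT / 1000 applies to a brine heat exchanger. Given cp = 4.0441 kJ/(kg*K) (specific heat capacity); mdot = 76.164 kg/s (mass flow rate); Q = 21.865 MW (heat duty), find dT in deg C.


dT = Q * 1000 / (mdot * cp)
dT = 21.865 * 1000 / (76.164 * 4.0441)
dT = 70.98684 K
Convert (temperature difference, 1 K = 1 deg C): 70.98684 K = 70.98684 deg C
dT = 70.987 deg C


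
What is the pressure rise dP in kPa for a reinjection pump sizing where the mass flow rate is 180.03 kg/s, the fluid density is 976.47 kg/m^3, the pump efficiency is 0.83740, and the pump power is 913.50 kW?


dP = P_pump * rho * eta / mdot
dP = 913.50 * 976.47 * 0.83740 / 180.03
dP = 4149.1 kPa


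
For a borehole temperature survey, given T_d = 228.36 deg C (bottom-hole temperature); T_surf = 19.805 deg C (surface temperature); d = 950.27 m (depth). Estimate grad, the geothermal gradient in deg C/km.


grad = (T_d - T_surf) / d * 1000
grad = (228.36 - 19.805) / 950.27 * 1000
grad = 219.47 deg C/km


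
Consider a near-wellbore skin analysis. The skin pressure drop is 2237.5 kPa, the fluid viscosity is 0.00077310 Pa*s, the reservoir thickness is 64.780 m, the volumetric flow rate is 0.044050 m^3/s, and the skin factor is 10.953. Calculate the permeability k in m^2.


k = S*q*mu / (2*pi*dP_s*1000*hr)
k = 10.953*0.044050*0.00077310 / (2*pi*2237.5*1000*64.780)
k = 4.0957e-13 m^2


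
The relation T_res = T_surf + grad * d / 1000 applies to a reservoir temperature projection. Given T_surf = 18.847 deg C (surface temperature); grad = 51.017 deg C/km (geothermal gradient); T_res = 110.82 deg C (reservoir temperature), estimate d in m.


d = (T_res - T_surf) / grad * 1000
d = (110.82 - 18.847) / 51.017 * 1000
d = 1802.8 m


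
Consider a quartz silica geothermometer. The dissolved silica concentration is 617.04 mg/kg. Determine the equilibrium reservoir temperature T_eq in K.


T_eq = 1309 / (5.19 - log10(SiO2)) - 273.15
T_eq = 1309 / (5.19 - log10(617.04)) - 273.15
T_eq = 272.3379 deg C
Convert to K: 272.3379 + 273.15 = 545.49 K
T_eq = 545.49 K


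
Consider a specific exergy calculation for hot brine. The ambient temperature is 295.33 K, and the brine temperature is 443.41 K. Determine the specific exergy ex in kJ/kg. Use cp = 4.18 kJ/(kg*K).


ex = cp * ((T_b - T_0) - T_0 * ln(T_b/T_0))
ex = 4.18 * ((443.41 - 295.33) - 295.33 * ln(443.41/295.33))
ex = 117.28 kJ/kg


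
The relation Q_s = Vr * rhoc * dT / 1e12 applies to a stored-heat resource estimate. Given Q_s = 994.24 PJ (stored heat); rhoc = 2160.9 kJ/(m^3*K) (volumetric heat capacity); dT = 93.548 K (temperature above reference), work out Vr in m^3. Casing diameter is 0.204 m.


Vr = Q_s * 1e12 / (rhoc * dT)
Vr = 994.24 * 1e12 / (2160.9 * 93.548)
Vr = 4.9184e+09 m^3


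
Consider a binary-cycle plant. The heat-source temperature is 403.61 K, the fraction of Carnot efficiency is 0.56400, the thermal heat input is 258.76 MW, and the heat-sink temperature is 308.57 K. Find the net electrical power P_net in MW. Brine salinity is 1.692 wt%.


Step 1: eta = (1 - Tc/Th)*f = (1 - 308.57/403.61)*0.564 = 0.1328078
Step 2: P_net = eta * Q_in = 0.1328078 * 258.76 = 34.365 MW
P_net = 34.365 MW


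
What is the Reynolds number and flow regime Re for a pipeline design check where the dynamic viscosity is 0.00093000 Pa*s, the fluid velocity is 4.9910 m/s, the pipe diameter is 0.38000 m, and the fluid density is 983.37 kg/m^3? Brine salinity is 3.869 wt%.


Step 1: Re = rho*vel*D/mu = 983.37*4.991*0.38/0.00093 = 2.0054e+06
Step 2: Re = 2.0054e+06 > 4000, so flow is turbulent.
Re = 2.0054e+06 (turbulent)


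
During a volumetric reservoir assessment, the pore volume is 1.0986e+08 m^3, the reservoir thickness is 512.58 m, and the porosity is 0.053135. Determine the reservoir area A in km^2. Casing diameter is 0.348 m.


A = Vp / (1e6 * hr * phi)
A = 1.0986e+08 / (1e6 * 512.58 * 0.053135)
A = 4.0336 km^2


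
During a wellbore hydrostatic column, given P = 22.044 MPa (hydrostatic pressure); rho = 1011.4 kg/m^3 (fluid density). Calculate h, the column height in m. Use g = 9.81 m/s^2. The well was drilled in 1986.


h = P * 1e6 / (g * rho)
h = 22.044 * 1e6 / (9.81 * 1011.4)
h = 2221.8 m


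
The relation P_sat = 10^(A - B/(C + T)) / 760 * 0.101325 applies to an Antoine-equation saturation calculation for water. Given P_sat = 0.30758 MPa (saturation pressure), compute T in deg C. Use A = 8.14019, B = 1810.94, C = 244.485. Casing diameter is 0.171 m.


T = B / (A - log10(P_sat * 760 / 0.101325)) - C
T = 1810.94 / (8.14019 - log10(0.30758 * 760 / 0.101325)) - 244.485
T = 134.60 deg C


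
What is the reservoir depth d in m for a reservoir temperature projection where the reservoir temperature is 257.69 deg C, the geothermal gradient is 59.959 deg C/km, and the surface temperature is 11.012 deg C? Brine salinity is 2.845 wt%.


d = (T_res - T_surf) / grad * 1000
d = (257.69 - 11.012) / 59.959 * 1000
d = 4114.1 m


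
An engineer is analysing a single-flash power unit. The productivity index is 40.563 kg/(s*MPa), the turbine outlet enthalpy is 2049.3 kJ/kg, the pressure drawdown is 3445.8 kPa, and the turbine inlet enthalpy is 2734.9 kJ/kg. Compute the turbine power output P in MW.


Step 1: mdot = PI * dP / 1000 = 40.563 * 3445.8 / 1000 = 139.7720 kg/s
Step 2: P = mdot*(h_in - h_out)/1000 = 139.7720*(2734.9 - 2049.3)/1000 = 95.828 MW
P = 95.828 MW


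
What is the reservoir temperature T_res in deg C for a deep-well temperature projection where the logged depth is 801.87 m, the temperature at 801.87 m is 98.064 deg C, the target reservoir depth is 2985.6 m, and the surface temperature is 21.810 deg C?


Step 1: grad = (T_d1 - T_surf)/d1 * 1000 = (98.064 - 21.81)/801.87 * 1000 = 95.09521 deg C/km
Step 2: T_res = T_surf + grad*d2/1000 = 21.81 + 95.09521*2985.6/1000 = 305.73 deg C
T_res = 305.73 deg C


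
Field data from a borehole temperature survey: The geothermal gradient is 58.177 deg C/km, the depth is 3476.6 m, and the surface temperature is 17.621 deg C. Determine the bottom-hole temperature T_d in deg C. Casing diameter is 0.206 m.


T_d = T_surf + grad * d / 1000
T_d = 17.621 + 58.177 * 3476.6 / 1000
T_d = 219.88 deg C
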